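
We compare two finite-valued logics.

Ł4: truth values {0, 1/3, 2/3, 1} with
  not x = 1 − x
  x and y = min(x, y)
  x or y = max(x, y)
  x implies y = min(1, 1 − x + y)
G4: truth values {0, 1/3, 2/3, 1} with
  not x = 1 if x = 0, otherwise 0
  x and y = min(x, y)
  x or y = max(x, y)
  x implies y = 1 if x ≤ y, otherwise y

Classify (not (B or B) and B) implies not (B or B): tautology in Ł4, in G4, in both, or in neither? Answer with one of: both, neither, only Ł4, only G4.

In Ł4: every assignment gives 1 — tautology.
In G4: every assignment gives 1 — tautology.

both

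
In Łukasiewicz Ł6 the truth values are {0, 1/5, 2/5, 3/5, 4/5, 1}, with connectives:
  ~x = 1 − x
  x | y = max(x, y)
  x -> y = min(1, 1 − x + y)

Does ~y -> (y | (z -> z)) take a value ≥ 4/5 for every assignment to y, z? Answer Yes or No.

At y = 0, z = 4/5, for instance:
~y = ~0 = 1
z -> z = 4/5 -> 4/5 = 1
y | (z -> z) = 0 | 1 = 1
~y -> (y | (z -> z)) = 1 -> 1 = 1
and checking the remaining 35 assignments likewise gives ≥ 4/5 in every case.

Yes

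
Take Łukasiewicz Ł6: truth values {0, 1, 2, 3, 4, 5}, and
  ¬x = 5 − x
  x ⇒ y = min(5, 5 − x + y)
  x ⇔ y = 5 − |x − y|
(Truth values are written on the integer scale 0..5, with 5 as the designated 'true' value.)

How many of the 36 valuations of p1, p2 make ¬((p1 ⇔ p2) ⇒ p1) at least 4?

3

value 5: 1 assignment (counts)
value 4: 2 assignments (counts)
value 3: 4 assignments
value 2: 5 assignments
value 1: 7 assignments
value 0: 17 assignments
So 3 of the 36 assignments meet the threshold.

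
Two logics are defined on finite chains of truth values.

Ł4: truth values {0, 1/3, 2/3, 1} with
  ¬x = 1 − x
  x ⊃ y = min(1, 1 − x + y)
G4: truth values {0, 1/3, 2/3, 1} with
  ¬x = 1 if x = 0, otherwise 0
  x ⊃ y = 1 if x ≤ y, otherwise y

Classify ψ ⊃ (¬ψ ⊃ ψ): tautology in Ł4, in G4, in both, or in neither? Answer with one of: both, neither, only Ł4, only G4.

both

In Ł4: every assignment gives 1 — tautology.
In G4: every assignment gives 1 — tautology.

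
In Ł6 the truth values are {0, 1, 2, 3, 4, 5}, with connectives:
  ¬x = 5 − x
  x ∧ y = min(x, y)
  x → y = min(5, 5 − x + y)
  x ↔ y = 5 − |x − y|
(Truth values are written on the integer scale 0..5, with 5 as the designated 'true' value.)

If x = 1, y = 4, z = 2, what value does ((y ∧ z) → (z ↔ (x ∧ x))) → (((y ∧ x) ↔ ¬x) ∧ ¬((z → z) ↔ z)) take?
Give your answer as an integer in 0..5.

y ∧ z = 4 ∧ 2 = 2
x ∧ x = 1 ∧ 1 = 1
z ↔ (x ∧ x) = 2 ↔ 1 = 4
(y ∧ z) → (z ↔ (x ∧ x)) = 2 → 4 = 5
y ∧ x = 4 ∧ 1 = 1
¬x = ¬1 = 4
(y ∧ x) ↔ ¬x = 1 ↔ 4 = 2
z → z = 2 → 2 = 5
(z → z) ↔ z = 5 ↔ 2 = 2
¬((z → z) ↔ z) = ¬2 = 3
((y ∧ x) ↔ ¬x) ∧ ¬((z → z) ↔ z) = 2 ∧ 3 = 2
((y ∧ z) → (z ↔ (x ∧ x))) → (((y ∧ x) ↔ ¬x) ∧ ¬((z → z) ↔ z)) = 5 → 2 = 2

2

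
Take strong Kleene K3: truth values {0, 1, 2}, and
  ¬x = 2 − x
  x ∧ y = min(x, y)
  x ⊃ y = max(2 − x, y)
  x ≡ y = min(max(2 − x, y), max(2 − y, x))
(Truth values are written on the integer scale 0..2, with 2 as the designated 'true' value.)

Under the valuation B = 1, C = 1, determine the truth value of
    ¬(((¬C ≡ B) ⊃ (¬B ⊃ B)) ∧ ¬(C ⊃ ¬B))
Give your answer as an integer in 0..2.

1

¬C = ¬1 = 1
¬C ≡ B = 1 ≡ 1 = 1
¬B = ¬1 = 1
¬B ⊃ B = 1 ⊃ 1 = 1
(¬C ≡ B) ⊃ (¬B ⊃ B) = 1 ⊃ 1 = 1
¬B = ¬1 = 1
C ⊃ ¬B = 1 ⊃ 1 = 1
¬(C ⊃ ¬B) = ¬1 = 1
((¬C ≡ B) ⊃ (¬B ⊃ B)) ∧ ¬(C ⊃ ¬B) = 1 ∧ 1 = 1
¬(((¬C ≡ B) ⊃ (¬B ⊃ B)) ∧ ¬(C ⊃ ¬B)) = ¬1 = 1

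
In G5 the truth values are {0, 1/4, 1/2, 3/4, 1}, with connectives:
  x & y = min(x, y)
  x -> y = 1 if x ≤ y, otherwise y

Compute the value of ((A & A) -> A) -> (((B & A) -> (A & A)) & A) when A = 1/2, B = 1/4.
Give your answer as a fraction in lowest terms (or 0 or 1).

A & A = 1/2 & 1/2 = 1/2
(A & A) -> A = 1/2 -> 1/2 = 1
B & A = 1/4 & 1/2 = 1/4
A & A = 1/2 & 1/2 = 1/2
(B & A) -> (A & A) = 1/4 -> 1/2 = 1
((B & A) -> (A & A)) & A = 1 & 1/2 = 1/2
((A & A) -> A) -> (((B & A) -> (A & A)) & A) = 1 -> 1/2 = 1/2

1/2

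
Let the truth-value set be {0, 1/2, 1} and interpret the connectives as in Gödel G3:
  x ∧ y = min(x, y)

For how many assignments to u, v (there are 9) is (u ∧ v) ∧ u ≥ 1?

1

u = 0, v = 0 ↦ 0  <
u = 0, v = 1/2 ↦ 0  <
u = 0, v = 1 ↦ 0  <
u = 1/2, v = 0 ↦ 0  <
u = 1/2, v = 1/2 ↦ 1/2  <
u = 1/2, v = 1 ↦ 1/2  <
u = 1, v = 0 ↦ 0  <
u = 1, v = 1/2 ↦ 1/2  <
u = 1, v = 1 ↦ 1  ≥
So 1 of the 9 assignments meets the threshold.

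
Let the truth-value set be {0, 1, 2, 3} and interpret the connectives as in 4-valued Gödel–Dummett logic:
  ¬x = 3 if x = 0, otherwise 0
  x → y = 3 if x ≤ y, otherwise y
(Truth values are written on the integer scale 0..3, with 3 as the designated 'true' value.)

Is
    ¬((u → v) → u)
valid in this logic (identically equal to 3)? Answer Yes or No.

No

Counterexample: take u = 1, v = 0.
u → v = 1 → 0 = 0
(u → v) → u = 0 → 1 = 3
¬((u → v) → u) = ¬3 = 0
This gives 0 ≠ 3.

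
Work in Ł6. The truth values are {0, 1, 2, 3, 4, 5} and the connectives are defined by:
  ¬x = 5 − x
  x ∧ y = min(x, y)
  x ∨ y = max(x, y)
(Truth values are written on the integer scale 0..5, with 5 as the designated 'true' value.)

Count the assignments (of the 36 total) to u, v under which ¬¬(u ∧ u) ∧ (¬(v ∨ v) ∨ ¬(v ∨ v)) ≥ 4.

value 5: 1 assignment (counts)
value 4: 3 assignments (counts)
value 3: 5 assignments
value 2: 7 assignments
value 1: 9 assignments
value 0: 11 assignments
So 4 of the 36 assignments meet the threshold.

4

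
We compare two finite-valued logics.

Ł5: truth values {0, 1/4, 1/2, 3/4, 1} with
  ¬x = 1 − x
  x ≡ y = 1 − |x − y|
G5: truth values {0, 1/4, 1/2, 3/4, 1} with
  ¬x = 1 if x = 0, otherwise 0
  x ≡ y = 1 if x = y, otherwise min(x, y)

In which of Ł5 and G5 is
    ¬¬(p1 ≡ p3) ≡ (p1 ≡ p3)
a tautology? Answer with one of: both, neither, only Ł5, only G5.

only Ł5

In Ł5: every assignment gives 1 — tautology.
In G5: at p1 = 1/4, p3 = 1/2 the value is 1/4 — not a tautology.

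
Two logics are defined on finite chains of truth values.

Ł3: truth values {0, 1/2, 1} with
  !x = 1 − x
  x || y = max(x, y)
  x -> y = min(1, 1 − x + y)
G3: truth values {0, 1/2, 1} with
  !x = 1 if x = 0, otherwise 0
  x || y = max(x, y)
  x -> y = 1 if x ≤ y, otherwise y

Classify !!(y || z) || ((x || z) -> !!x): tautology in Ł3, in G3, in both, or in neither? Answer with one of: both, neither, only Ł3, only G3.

only G3

In Ł3: at x = 0, y = 0, z = 1/2 the value is 1/2 — not a tautology.
In G3: every assignment gives 1 — tautology.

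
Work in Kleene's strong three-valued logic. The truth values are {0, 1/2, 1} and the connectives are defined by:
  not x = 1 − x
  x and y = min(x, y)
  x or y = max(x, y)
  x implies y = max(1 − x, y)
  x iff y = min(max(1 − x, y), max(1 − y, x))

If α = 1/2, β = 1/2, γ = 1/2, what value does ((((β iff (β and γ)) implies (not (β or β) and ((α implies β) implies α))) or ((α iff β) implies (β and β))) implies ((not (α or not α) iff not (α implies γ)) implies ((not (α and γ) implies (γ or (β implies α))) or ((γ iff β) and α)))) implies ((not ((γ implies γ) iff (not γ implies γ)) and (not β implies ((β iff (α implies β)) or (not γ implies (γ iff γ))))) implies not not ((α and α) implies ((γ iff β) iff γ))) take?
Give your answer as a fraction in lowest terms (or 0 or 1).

1/2

β and γ = 1/2 and 1/2 = 1/2
β iff (β and γ) = 1/2 iff 1/2 = 1/2
β or β = 1/2 or 1/2 = 1/2
not (β or β) = not 1/2 = 1/2
α implies β = 1/2 implies 1/2 = 1/2
(α implies β) implies α = 1/2 implies 1/2 = 1/2
not (β or β) and ((α implies β) implies α) = 1/2 and 1/2 = 1/2
(β iff (β and γ)) implies (not (β or β) and ((α implies β) implies α)) = 1/2 implies 1/2 = 1/2
α iff β = 1/2 iff 1/2 = 1/2
β and β = 1/2 and 1/2 = 1/2
(α iff β) implies (β and β) = 1/2 implies 1/2 = 1/2
((β iff (β and γ)) implies (not (β or β) and ((α implies β) implies α))) or ((α iff β) implies (β and β)) = 1/2 or 1/2 = 1/2
not α = not 1/2 = 1/2
α or not α = 1/2 or 1/2 = 1/2
not (α or not α) = not 1/2 = 1/2
α implies γ = 1/2 implies 1/2 = 1/2
not (α implies γ) = not 1/2 = 1/2
not (α or not α) iff not (α implies γ) = 1/2 iff 1/2 = 1/2
α and γ = 1/2 and 1/2 = 1/2
not (α and γ) = not 1/2 = 1/2
β implies α = 1/2 implies 1/2 = 1/2
γ or (β implies α) = 1/2 or 1/2 = 1/2
not (α and γ) implies (γ or (β implies α)) = 1/2 implies 1/2 = 1/2
γ iff β = 1/2 iff 1/2 = 1/2
(γ iff β) and α = 1/2 and 1/2 = 1/2
(not (α and γ) implies (γ or (β implies α))) or ((γ iff β) and α) = 1/2 or 1/2 = 1/2
(not (α or not α) iff not (α implies γ)) implies ((not (α and γ) implies (γ or (β implies α))) or ((γ iff β) and α)) = 1/2 implies 1/2 = 1/2
(((β iff (β and γ)) implies (not (β or β) and ((α implies β) implies α))) or ((α iff β) implies (β and β))) implies ((not (α or not α) iff not (α implies γ)) implies ((not (α and γ) implies (γ or (β implies α))) or ((γ iff β) and α))) = 1/2 implies 1/2 = 1/2
γ implies γ = 1/2 implies 1/2 = 1/2
not γ = not 1/2 = 1/2
not γ implies γ = 1/2 implies 1/2 = 1/2
(γ implies γ) iff (not γ implies γ) = 1/2 iff 1/2 = 1/2
not ((γ implies γ) iff (not γ implies γ)) = not 1/2 = 1/2
not β = not 1/2 = 1/2
α implies β = 1/2 implies 1/2 = 1/2
β iff (α implies β) = 1/2 iff 1/2 = 1/2
not γ = not 1/2 = 1/2
γ iff γ = 1/2 iff 1/2 = 1/2
not γ implies (γ iff γ) = 1/2 implies 1/2 = 1/2
(β iff (α implies β)) or (not γ implies (γ iff γ)) = 1/2 or 1/2 = 1/2
not β implies ((β iff (α implies β)) or (not γ implies (γ iff γ))) = 1/2 implies 1/2 = 1/2
not ((γ implies γ) iff (not γ implies γ)) and (not β implies ((β iff (α implies β)) or (not γ implies (γ iff γ)))) = 1/2 and 1/2 = 1/2
α and α = 1/2 and 1/2 = 1/2
γ iff β = 1/2 iff 1/2 = 1/2
(γ iff β) iff γ = 1/2 iff 1/2 = 1/2
(α and α) implies ((γ iff β) iff γ) = 1/2 implies 1/2 = 1/2
not ((α and α) implies ((γ iff β) iff γ)) = not 1/2 = 1/2
not not ((α and α) implies ((γ iff β) iff γ)) = not 1/2 = 1/2
(not ((γ implies γ) iff (not γ implies γ)) and (not β implies ((β iff (α implies β)) or (not γ implies (γ iff γ))))) implies not not ((α and α) implies ((γ iff β) iff γ)) = 1/2 implies 1/2 = 1/2
((((β iff (β and γ)) implies (not (β or β) and ((α implies β) implies α))) or ((α iff β) implies (β and β))) implies ((not (α or not α) iff not (α implies γ)) implies ((not (α and γ) implies (γ or (β implies α))) or ((γ iff β) and α)))) implies ((not ((γ implies γ) iff (not γ implies γ)) and (not β implies ((β iff (α implies β)) or (not γ implies (γ iff γ))))) implies not not ((α and α) implies ((γ iff β) iff γ))) = 1/2 implies 1/2 = 1/2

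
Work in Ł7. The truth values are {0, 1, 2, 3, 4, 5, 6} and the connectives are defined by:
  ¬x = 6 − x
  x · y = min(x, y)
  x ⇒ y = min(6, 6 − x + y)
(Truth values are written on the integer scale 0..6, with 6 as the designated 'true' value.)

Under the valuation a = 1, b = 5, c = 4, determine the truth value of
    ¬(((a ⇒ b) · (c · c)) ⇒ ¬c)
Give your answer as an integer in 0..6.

2

a ⇒ b = 1 ⇒ 5 = 6
c · c = 4 · 4 = 4
(a ⇒ b) · (c · c) = 6 · 4 = 4
¬c = ¬4 = 2
((a ⇒ b) · (c · c)) ⇒ ¬c = 4 ⇒ 2 = 4
¬(((a ⇒ b) · (c · c)) ⇒ ¬c) = ¬4 = 2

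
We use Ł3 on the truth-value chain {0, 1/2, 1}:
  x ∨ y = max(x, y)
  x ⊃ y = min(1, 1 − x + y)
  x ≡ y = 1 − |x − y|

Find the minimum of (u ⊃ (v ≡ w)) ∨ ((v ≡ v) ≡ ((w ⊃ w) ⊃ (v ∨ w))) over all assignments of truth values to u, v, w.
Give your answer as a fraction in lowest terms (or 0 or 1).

1/2

Take u = 1, v = 0, w = 1/2:
v ≡ w = 0 ≡ 1/2 = 1/2
u ⊃ (v ≡ w) = 1 ⊃ 1/2 = 1/2
v ≡ v = 0 ≡ 0 = 1
w ⊃ w = 1/2 ⊃ 1/2 = 1
v ∨ w = 0 ∨ 1/2 = 1/2
(w ⊃ w) ⊃ (v ∨ w) = 1 ⊃ 1/2 = 1/2
(v ≡ v) ≡ ((w ⊃ w) ⊃ (v ∨ w)) = 1 ≡ 1/2 = 1/2
(u ⊃ (v ≡ w)) ∨ ((v ≡ v) ≡ ((w ⊃ w) ⊃ (v ∨ w))) = 1/2 ∨ 1/2 = 1/2
No assignment yields a value below 1/2, so this is the minimum.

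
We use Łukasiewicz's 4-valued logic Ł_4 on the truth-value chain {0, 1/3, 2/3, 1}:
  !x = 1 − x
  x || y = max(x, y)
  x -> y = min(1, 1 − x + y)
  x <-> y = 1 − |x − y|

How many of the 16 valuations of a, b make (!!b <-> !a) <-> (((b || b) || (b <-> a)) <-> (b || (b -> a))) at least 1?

2

a = 0, b = 0 ↦ 0  <
a = 0, b = 1/3 ↦ 1/3  <
a = 0, b = 2/3 ↦ 2/3  <
a = 0, b = 1 ↦ 1  ≥
a = 1/3, b = 0 ↦ 2/3  <
a = 1/3, b = 1/3 ↦ 2/3  <
a = 1/3, b = 2/3 ↦ 1  ≥
a = 1/3, b = 1 ↦ 2/3  <
a = 2/3, b = 0 ↦ 2/3  <
a = 2/3, b = 1/3 ↦ 2/3  <
a = 2/3, b = 2/3 ↦ 2/3  <
a = 2/3, b = 1 ↦ 1/3  <
a = 1, b = 0 ↦ 0  <
a = 1, b = 1/3 ↦ 2/3  <
a = 1, b = 2/3 ↦ 2/3  <
a = 1, b = 1 ↦ 0  <
So 2 of the 16 assignments meet the threshold.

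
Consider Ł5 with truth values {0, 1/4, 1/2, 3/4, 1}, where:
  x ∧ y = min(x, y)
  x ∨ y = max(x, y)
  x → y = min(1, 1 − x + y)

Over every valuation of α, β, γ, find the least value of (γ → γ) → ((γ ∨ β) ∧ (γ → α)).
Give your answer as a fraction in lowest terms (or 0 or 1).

0

Take α = 0, β = 0, γ = 0:
γ → γ = 0 → 0 = 1
γ ∨ β = 0 ∨ 0 = 0
γ → α = 0 → 0 = 1
(γ ∨ β) ∧ (γ → α) = 0 ∧ 1 = 0
(γ → γ) → ((γ ∨ β) ∧ (γ → α)) = 1 → 0 = 0
No assignment yields a value below 0, so this is the minimum.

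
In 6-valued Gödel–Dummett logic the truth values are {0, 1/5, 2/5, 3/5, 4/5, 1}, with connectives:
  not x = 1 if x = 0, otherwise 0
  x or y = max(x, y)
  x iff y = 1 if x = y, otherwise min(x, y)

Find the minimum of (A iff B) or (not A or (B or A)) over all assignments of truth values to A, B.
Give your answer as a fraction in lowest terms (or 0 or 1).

1/5

Take A = 1/5, B = 0:
A iff B = 1/5 iff 0 = 0
not A = not 1/5 = 0
B or A = 0 or 1/5 = 1/5
not A or (B or A) = 0 or 1/5 = 1/5
(A iff B) or (not A or (B or A)) = 0 or 1/5 = 1/5
No assignment yields a value below 1/5, so this is the minimum.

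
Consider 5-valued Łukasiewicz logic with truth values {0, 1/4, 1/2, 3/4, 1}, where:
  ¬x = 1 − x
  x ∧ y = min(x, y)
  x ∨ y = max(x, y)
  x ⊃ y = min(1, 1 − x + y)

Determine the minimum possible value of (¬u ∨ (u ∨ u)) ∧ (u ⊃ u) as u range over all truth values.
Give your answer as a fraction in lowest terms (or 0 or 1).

Take u = 1/2:
¬u = ¬1/2 = 1/2
u ∨ u = 1/2 ∨ 1/2 = 1/2
¬u ∨ (u ∨ u) = 1/2 ∨ 1/2 = 1/2
u ⊃ u = 1/2 ⊃ 1/2 = 1
(¬u ∨ (u ∨ u)) ∧ (u ⊃ u) = 1/2 ∧ 1 = 1/2
No assignment yields a value below 1/2, so this is the minimum.

1/2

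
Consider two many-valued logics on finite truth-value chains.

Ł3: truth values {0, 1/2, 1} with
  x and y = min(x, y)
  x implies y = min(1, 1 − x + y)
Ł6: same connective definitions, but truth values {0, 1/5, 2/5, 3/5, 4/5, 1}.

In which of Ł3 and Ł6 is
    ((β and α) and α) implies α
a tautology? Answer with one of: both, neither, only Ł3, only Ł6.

In Ł3: every assignment gives 1 — tautology.
In Ł6: every assignment gives 1 — tautology.

both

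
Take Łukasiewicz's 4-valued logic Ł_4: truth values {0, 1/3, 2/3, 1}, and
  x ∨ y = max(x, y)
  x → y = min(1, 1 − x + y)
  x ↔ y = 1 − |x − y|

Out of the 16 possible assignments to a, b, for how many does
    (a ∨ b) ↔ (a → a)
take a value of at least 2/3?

12

a = 0, b = 0 ↦ 0  <
a = 0, b = 1/3 ↦ 1/3  <
a = 0, b = 2/3 ↦ 2/3  ≥
a = 0, b = 1 ↦ 1  ≥
a = 1/3, b = 0 ↦ 1/3  <
a = 1/3, b = 1/3 ↦ 1/3  <
a = 1/3, b = 2/3 ↦ 2/3  ≥
a = 1/3, b = 1 ↦ 1  ≥
a = 2/3, b = 0 ↦ 2/3  ≥
a = 2/3, b = 1/3 ↦ 2/3  ≥
a = 2/3, b = 2/3 ↦ 2/3  ≥
a = 2/3, b = 1 ↦ 1  ≥
a = 1, b = 0 ↦ 1  ≥
a = 1, b = 1/3 ↦ 1  ≥
a = 1, b = 2/3 ↦ 1  ≥
a = 1, b = 1 ↦ 1  ≥
So 12 of the 16 assignments meet the threshold.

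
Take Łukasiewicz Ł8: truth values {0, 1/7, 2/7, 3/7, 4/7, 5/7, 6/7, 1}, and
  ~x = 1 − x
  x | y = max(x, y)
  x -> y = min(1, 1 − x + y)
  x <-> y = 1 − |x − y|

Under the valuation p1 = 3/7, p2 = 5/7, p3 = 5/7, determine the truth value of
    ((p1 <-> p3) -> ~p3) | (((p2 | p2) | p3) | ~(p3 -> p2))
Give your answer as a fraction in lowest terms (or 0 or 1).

5/7

p1 <-> p3 = 3/7 <-> 5/7 = 5/7
~p3 = ~5/7 = 2/7
(p1 <-> p3) -> ~p3 = 5/7 -> 2/7 = 4/7
p2 | p2 = 5/7 | 5/7 = 5/7
(p2 | p2) | p3 = 5/7 | 5/7 = 5/7
p3 -> p2 = 5/7 -> 5/7 = 1
~(p3 -> p2) = ~1 = 0
((p2 | p2) | p3) | ~(p3 -> p2) = 5/7 | 0 = 5/7
((p1 <-> p3) -> ~p3) | (((p2 | p2) | p3) | ~(p3 -> p2)) = 4/7 | 5/7 = 5/7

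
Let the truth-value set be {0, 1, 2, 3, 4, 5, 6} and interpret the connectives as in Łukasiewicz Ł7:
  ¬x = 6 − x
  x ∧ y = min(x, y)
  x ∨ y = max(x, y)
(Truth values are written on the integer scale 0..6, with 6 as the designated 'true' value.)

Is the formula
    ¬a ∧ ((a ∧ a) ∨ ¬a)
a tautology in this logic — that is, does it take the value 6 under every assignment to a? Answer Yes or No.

Counterexample: take a = 1.
¬a = ¬1 = 5
a ∧ a = 1 ∧ 1 = 1
(a ∧ a) ∨ ¬a = 1 ∨ 5 = 5
¬a ∧ ((a ∧ a) ∨ ¬a) = 5 ∧ 5 = 5
This gives 5 ≠ 6.

No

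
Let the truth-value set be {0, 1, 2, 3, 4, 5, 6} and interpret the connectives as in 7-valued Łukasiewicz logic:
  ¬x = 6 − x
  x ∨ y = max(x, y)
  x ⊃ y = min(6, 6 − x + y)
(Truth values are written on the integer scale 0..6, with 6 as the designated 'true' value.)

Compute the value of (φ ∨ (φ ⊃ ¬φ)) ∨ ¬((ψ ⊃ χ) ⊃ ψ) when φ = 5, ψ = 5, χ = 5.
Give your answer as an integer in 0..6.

¬φ = ¬5 = 1
φ ⊃ ¬φ = 5 ⊃ 1 = 2
φ ∨ (φ ⊃ ¬φ) = 5 ∨ 2 = 5
ψ ⊃ χ = 5 ⊃ 5 = 6
(ψ ⊃ χ) ⊃ ψ = 6 ⊃ 5 = 5
¬((ψ ⊃ χ) ⊃ ψ) = ¬5 = 1
(φ ∨ (φ ⊃ ¬φ)) ∨ ¬((ψ ⊃ χ) ⊃ ψ) = 5 ∨ 1 = 5

5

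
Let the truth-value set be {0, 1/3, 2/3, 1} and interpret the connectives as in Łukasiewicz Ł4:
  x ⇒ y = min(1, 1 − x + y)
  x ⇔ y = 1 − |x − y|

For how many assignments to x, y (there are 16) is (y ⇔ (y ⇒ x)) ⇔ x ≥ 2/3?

x = 0, y = 0 ↦ 1  ≥
x = 0, y = 1/3 ↦ 1/3  <
x = 0, y = 2/3 ↦ 1/3  <
x = 0, y = 1 ↦ 1  ≥
x = 1/3, y = 0 ↦ 2/3  ≥
x = 1/3, y = 1/3 ↦ 1  ≥
x = 1/3, y = 2/3 ↦ 1/3  <
x = 1/3, y = 1 ↦ 1  ≥
x = 2/3, y = 0 ↦ 1/3  <
x = 2/3, y = 1/3 ↦ 2/3  ≥
x = 2/3, y = 2/3 ↦ 1  ≥
x = 2/3, y = 1 ↦ 1  ≥
x = 1, y = 0 ↦ 0  <
x = 1, y = 1/3 ↦ 1/3  <
x = 1, y = 2/3 ↦ 2/3  ≥
x = 1, y = 1 ↦ 1  ≥
So 10 of the 16 assignments meet the threshold.

10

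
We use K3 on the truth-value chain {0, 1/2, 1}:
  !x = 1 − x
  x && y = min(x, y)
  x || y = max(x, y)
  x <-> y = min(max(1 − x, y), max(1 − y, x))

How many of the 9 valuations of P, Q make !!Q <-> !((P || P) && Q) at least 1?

P = 0, Q = 0 ↦ 0  <
P = 0, Q = 1/2 ↦ 1/2  <
P = 0, Q = 1 ↦ 1  ≥
P = 1/2, Q = 0 ↦ 0  <
P = 1/2, Q = 1/2 ↦ 1/2  <
P = 1/2, Q = 1 ↦ 1/2  <
P = 1, Q = 0 ↦ 0  <
P = 1, Q = 1/2 ↦ 1/2  <
P = 1, Q = 1 ↦ 0  <
So 1 of the 9 assignments meets the threshold.

1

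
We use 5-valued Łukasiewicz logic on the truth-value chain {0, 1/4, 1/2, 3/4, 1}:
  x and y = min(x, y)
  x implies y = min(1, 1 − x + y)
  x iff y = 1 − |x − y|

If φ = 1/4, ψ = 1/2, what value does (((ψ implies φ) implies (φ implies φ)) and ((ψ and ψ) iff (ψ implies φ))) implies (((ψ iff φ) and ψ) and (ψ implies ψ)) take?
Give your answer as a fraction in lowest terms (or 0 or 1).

ψ implies φ = 1/2 implies 1/4 = 3/4
φ implies φ = 1/4 implies 1/4 = 1
(ψ implies φ) implies (φ implies φ) = 3/4 implies 1 = 1
ψ and ψ = 1/2 and 1/2 = 1/2
ψ implies φ = 1/2 implies 1/4 = 3/4
(ψ and ψ) iff (ψ implies φ) = 1/2 iff 3/4 = 3/4
((ψ implies φ) implies (φ implies φ)) and ((ψ and ψ) iff (ψ implies φ)) = 1 and 3/4 = 3/4
ψ iff φ = 1/2 iff 1/4 = 3/4
(ψ iff φ) and ψ = 3/4 and 1/2 = 1/2
ψ implies ψ = 1/2 implies 1/2 = 1
((ψ iff φ) and ψ) and (ψ implies ψ) = 1/2 and 1 = 1/2
(((ψ implies φ) implies (φ implies φ)) and ((ψ and ψ) iff (ψ implies φ))) implies (((ψ iff φ) and ψ) and (ψ implies ψ)) = 3/4 implies 1/2 = 3/4

3/4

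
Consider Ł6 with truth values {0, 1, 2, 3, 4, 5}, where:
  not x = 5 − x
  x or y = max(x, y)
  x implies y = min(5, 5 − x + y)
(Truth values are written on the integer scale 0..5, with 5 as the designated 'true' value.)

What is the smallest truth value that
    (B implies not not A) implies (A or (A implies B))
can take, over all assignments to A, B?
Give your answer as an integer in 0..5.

Take A = 2, B = 0:
not A = not 2 = 3
not not A = not 3 = 2
B implies not not A = 0 implies 2 = 5
A implies B = 2 implies 0 = 3
A or (A implies B) = 2 or 3 = 3
(B implies not not A) implies (A or (A implies B)) = 5 implies 3 = 3
No assignment yields a value below 3, so this is the minimum.

3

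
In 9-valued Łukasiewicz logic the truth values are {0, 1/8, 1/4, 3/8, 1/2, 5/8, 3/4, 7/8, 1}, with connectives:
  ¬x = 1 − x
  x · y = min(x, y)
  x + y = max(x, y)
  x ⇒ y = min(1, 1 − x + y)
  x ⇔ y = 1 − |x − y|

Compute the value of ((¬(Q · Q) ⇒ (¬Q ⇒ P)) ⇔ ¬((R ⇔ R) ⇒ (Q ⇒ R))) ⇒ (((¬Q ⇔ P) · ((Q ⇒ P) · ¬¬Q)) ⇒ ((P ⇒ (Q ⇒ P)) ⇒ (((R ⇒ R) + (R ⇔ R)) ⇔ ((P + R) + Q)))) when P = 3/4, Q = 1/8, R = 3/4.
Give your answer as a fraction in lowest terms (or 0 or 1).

Q · Q = 1/8 · 1/8 = 1/8
¬(Q · Q) = ¬1/8 = 7/8
¬Q = ¬1/8 = 7/8
¬Q ⇒ P = 7/8 ⇒ 3/4 = 7/8
¬(Q · Q) ⇒ (¬Q ⇒ P) = 7/8 ⇒ 7/8 = 1
R ⇔ R = 3/4 ⇔ 3/4 = 1
Q ⇒ R = 1/8 ⇒ 3/4 = 1
(R ⇔ R) ⇒ (Q ⇒ R) = 1 ⇒ 1 = 1
¬((R ⇔ R) ⇒ (Q ⇒ R)) = ¬1 = 0
(¬(Q · Q) ⇒ (¬Q ⇒ P)) ⇔ ¬((R ⇔ R) ⇒ (Q ⇒ R)) = 1 ⇔ 0 = 0
¬Q = ¬1/8 = 7/8
¬Q ⇔ P = 7/8 ⇔ 3/4 = 7/8
Q ⇒ P = 1/8 ⇒ 3/4 = 1
¬Q = ¬1/8 = 7/8
¬¬Q = ¬7/8 = 1/8
(Q ⇒ P) · ¬¬Q = 1 · 1/8 = 1/8
(¬Q ⇔ P) · ((Q ⇒ P) · ¬¬Q) = 7/8 · 1/8 = 1/8
Q ⇒ P = 1/8 ⇒ 3/4 = 1
P ⇒ (Q ⇒ P) = 3/4 ⇒ 1 = 1
R ⇒ R = 3/4 ⇒ 3/4 = 1
R ⇔ R = 3/4 ⇔ 3/4 = 1
(R ⇒ R) + (R ⇔ R) = 1 + 1 = 1
P + R = 3/4 + 3/4 = 3/4
(P + R) + Q = 3/4 + 1/8 = 3/4
((R ⇒ R) + (R ⇔ R)) ⇔ ((P + R) + Q) = 1 ⇔ 3/4 = 3/4
(P ⇒ (Q ⇒ P)) ⇒ (((R ⇒ R) + (R ⇔ R)) ⇔ ((P + R) + Q)) = 1 ⇒ 3/4 = 3/4
((¬Q ⇔ P) · ((Q ⇒ P) · ¬¬Q)) ⇒ ((P ⇒ (Q ⇒ P)) ⇒ (((R ⇒ R) + (R ⇔ R)) ⇔ ((P + R) + Q))) = 1/8 ⇒ 3/4 = 1
((¬(Q · Q) ⇒ (¬Q ⇒ P)) ⇔ ¬((R ⇔ R) ⇒ (Q ⇒ R))) ⇒ (((¬Q ⇔ P) · ((Q ⇒ P) · ¬¬Q)) ⇒ ((P ⇒ (Q ⇒ P)) ⇒ (((R ⇒ R) + (R ⇔ R)) ⇔ ((P + R) + Q)))) = 0 ⇒ 1 = 1

1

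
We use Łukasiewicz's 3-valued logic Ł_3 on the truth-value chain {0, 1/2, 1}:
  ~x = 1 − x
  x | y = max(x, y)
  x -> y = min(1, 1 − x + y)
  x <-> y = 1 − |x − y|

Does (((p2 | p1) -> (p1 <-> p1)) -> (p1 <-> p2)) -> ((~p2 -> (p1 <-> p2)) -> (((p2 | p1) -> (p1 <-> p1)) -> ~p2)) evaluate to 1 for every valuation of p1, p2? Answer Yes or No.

No

Counterexample: take p1 = 1/2, p2 = 1/2.
p2 | p1 = 1/2 | 1/2 = 1/2
p1 <-> p1 = 1/2 <-> 1/2 = 1
(p2 | p1) -> (p1 <-> p1) = 1/2 -> 1 = 1
p1 <-> p2 = 1/2 <-> 1/2 = 1
((p2 | p1) -> (p1 <-> p1)) -> (p1 <-> p2) = 1 -> 1 = 1
~p2 = ~1/2 = 1/2
p1 <-> p2 = 1/2 <-> 1/2 = 1
~p2 -> (p1 <-> p2) = 1/2 -> 1 = 1
p2 | p1 = 1/2 | 1/2 = 1/2
p1 <-> p1 = 1/2 <-> 1/2 = 1
(p2 | p1) -> (p1 <-> p1) = 1/2 -> 1 = 1
~p2 = ~1/2 = 1/2
((p2 | p1) -> (p1 <-> p1)) -> ~p2 = 1 -> 1/2 = 1/2
(~p2 -> (p1 <-> p2)) -> (((p2 | p1) -> (p1 <-> p1)) -> ~p2) = 1 -> 1/2 = 1/2
(((p2 | p1) -> (p1 <-> p1)) -> (p1 <-> p2)) -> ((~p2 -> (p1 <-> p2)) -> (((p2 | p1) -> (p1 <-> p1)) -> ~p2)) = 1 -> 1/2 = 1/2
This gives 1/2 ≠ 1.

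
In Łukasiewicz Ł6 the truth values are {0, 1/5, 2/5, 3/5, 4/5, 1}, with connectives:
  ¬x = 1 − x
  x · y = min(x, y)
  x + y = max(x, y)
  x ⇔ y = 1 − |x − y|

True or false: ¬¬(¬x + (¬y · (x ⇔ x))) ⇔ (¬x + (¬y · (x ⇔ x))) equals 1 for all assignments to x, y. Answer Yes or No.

Yes

At x = 3/5, y = 1/5, for instance:
¬x = ¬3/5 = 2/5
¬y = ¬1/5 = 4/5
x ⇔ x = 3/5 ⇔ 3/5 = 1
¬y · (x ⇔ x) = 4/5 · 1 = 4/5
¬x + (¬y · (x ⇔ x)) = 2/5 + 4/5 = 4/5
¬(¬x + (¬y · (x ⇔ x))) = ¬4/5 = 1/5
¬¬(¬x + (¬y · (x ⇔ x))) = ¬1/5 = 4/5
¬¬(¬x + (¬y · (x ⇔ x))) ⇔ (¬x + (¬y · (x ⇔ x))) = 4/5 ⇔ 4/5 = 1
and checking the remaining 35 assignments likewise gives ≥ 1 in every case.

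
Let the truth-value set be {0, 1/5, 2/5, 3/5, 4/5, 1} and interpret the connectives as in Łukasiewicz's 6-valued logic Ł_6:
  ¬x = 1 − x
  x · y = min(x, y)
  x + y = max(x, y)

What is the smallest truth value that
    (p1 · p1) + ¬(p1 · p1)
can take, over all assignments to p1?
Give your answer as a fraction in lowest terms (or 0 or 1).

Take p1 = 2/5:
p1 · p1 = 2/5 · 2/5 = 2/5
p1 · p1 = 2/5 · 2/5 = 2/5
¬(p1 · p1) = ¬2/5 = 3/5
(p1 · p1) + ¬(p1 · p1) = 2/5 + 3/5 = 3/5
No assignment yields a value below 3/5, so this is the minimum.

3/5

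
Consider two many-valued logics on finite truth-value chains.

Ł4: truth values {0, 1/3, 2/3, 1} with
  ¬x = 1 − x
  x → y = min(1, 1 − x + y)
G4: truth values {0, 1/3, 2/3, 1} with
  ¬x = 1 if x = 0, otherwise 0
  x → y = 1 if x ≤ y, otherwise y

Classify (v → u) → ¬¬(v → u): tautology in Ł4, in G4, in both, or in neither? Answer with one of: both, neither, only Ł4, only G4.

In Ł4: every assignment gives 1 — tautology.
In G4: every assignment gives 1 — tautology.

both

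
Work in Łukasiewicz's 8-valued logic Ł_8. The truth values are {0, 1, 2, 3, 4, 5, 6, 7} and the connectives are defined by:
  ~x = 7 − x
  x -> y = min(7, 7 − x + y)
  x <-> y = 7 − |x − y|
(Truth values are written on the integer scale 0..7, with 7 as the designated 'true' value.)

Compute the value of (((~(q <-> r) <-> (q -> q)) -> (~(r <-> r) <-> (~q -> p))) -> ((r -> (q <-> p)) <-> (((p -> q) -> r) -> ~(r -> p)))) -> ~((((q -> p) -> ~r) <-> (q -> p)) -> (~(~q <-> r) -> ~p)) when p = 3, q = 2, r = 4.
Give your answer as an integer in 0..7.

q <-> r = 2 <-> 4 = 5
~(q <-> r) = ~5 = 2
q -> q = 2 -> 2 = 7
~(q <-> r) <-> (q -> q) = 2 <-> 7 = 2
r <-> r = 4 <-> 4 = 7
~(r <-> r) = ~7 = 0
~q = ~2 = 5
~q -> p = 5 -> 3 = 5
~(r <-> r) <-> (~q -> p) = 0 <-> 5 = 2
(~(q <-> r) <-> (q -> q)) -> (~(r <-> r) <-> (~q -> p)) = 2 -> 2 = 7
q <-> p = 2 <-> 3 = 6
r -> (q <-> p) = 4 -> 6 = 7
p -> q = 3 -> 2 = 6
(p -> q) -> r = 6 -> 4 = 5
r -> p = 4 -> 3 = 6
~(r -> p) = ~6 = 1
((p -> q) -> r) -> ~(r -> p) = 5 -> 1 = 3
(r -> (q <-> p)) <-> (((p -> q) -> r) -> ~(r -> p)) = 7 <-> 3 = 3
((~(q <-> r) <-> (q -> q)) -> (~(r <-> r) <-> (~q -> p))) -> ((r -> (q <-> p)) <-> (((p -> q) -> r) -> ~(r -> p))) = 7 -> 3 = 3
q -> p = 2 -> 3 = 7
~r = ~4 = 3
(q -> p) -> ~r = 7 -> 3 = 3
q -> p = 2 -> 3 = 7
((q -> p) -> ~r) <-> (q -> p) = 3 <-> 7 = 3
~q = ~2 = 5
~q <-> r = 5 <-> 4 = 6
~(~q <-> r) = ~6 = 1
~p = ~3 = 4
~(~q <-> r) -> ~p = 1 -> 4 = 7
(((q -> p) -> ~r) <-> (q -> p)) -> (~(~q <-> r) -> ~p) = 3 -> 7 = 7
~((((q -> p) -> ~r) <-> (q -> p)) -> (~(~q <-> r) -> ~p)) = ~7 = 0
(((~(q <-> r) <-> (q -> q)) -> (~(r <-> r) <-> (~q -> p))) -> ((r -> (q <-> p)) <-> (((p -> q) -> r) -> ~(r -> p)))) -> ~((((q -> p) -> ~r) <-> (q -> p)) -> (~(~q <-> r) -> ~p)) = 3 -> 0 = 4

4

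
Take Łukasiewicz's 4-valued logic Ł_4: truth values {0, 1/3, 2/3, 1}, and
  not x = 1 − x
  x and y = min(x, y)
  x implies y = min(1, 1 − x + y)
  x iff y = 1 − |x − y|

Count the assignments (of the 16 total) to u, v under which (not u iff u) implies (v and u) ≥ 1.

10

u = 0, v = 0 ↦ 1  ≥
u = 0, v = 1/3 ↦ 1  ≥
u = 0, v = 2/3 ↦ 1  ≥
u = 0, v = 1 ↦ 1  ≥
u = 1/3, v = 0 ↦ 1/3  <
u = 1/3, v = 1/3 ↦ 2/3  <
u = 1/3, v = 2/3 ↦ 2/3  <
u = 1/3, v = 1 ↦ 2/3  <
u = 2/3, v = 0 ↦ 1/3  <
u = 2/3, v = 1/3 ↦ 2/3  <
u = 2/3, v = 2/3 ↦ 1  ≥
u = 2/3, v = 1 ↦ 1  ≥
u = 1, v = 0 ↦ 1  ≥
u = 1, v = 1/3 ↦ 1  ≥
u = 1, v = 2/3 ↦ 1  ≥
u = 1, v = 1 ↦ 1  ≥
So 10 of the 16 assignments meet the threshold.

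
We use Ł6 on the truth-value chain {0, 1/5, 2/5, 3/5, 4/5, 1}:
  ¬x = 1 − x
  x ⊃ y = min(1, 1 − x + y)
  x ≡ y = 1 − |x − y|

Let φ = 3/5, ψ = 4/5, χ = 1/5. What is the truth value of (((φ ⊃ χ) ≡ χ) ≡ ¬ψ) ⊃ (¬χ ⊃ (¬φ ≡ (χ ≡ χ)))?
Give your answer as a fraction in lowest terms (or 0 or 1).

1

φ ⊃ χ = 3/5 ⊃ 1/5 = 3/5
(φ ⊃ χ) ≡ χ = 3/5 ≡ 1/5 = 3/5
¬ψ = ¬4/5 = 1/5
((φ ⊃ χ) ≡ χ) ≡ ¬ψ = 3/5 ≡ 1/5 = 3/5
¬χ = ¬1/5 = 4/5
¬φ = ¬3/5 = 2/5
χ ≡ χ = 1/5 ≡ 1/5 = 1
¬φ ≡ (χ ≡ χ) = 2/5 ≡ 1 = 2/5
¬χ ⊃ (¬φ ≡ (χ ≡ χ)) = 4/5 ⊃ 2/5 = 3/5
(((φ ⊃ χ) ≡ χ) ≡ ¬ψ) ⊃ (¬χ ⊃ (¬φ ≡ (χ ≡ χ))) = 3/5 ⊃ 3/5 = 1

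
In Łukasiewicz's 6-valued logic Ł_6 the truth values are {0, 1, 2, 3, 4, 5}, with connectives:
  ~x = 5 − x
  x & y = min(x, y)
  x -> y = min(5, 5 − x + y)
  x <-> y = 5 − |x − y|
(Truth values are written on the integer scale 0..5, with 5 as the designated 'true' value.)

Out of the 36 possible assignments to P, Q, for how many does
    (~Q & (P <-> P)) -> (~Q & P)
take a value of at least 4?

26

value 5: 21 assignments (counts)
value 4: 5 assignments (counts)
value 3: 4 assignments
value 2: 3 assignments
value 1: 2 assignments
value 0: 1 assignment
So 26 of the 36 assignments meet the threshold.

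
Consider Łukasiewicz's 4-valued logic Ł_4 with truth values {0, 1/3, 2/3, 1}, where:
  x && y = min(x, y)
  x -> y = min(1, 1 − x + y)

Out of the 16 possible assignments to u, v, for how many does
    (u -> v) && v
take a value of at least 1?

u = 0, v = 0 ↦ 0  <
u = 0, v = 1/3 ↦ 1/3  <
u = 0, v = 2/3 ↦ 2/3  <
u = 0, v = 1 ↦ 1  ≥
u = 1/3, v = 0 ↦ 0  <
u = 1/3, v = 1/3 ↦ 1/3  <
u = 1/3, v = 2/3 ↦ 2/3  <
u = 1/3, v = 1 ↦ 1  ≥
u = 2/3, v = 0 ↦ 0  <
u = 2/3, v = 1/3 ↦ 1/3  <
u = 2/3, v = 2/3 ↦ 2/3  <
u = 2/3, v = 1 ↦ 1  ≥
u = 1, v = 0 ↦ 0  <
u = 1, v = 1/3 ↦ 1/3  <
u = 1, v = 2/3 ↦ 2/3  <
u = 1, v = 1 ↦ 1  ≥
So 4 of the 16 assignments meet the threshold.

4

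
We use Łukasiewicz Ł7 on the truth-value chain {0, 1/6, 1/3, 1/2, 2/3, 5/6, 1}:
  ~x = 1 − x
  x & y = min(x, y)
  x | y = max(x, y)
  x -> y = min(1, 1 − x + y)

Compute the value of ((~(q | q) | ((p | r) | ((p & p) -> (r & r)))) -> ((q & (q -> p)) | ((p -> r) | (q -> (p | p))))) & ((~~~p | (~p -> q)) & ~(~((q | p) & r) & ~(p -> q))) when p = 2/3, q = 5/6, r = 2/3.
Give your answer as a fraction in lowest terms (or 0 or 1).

q | q = 5/6 | 5/6 = 5/6
~(q | q) = ~5/6 = 1/6
p | r = 2/3 | 2/3 = 2/3
p & p = 2/3 & 2/3 = 2/3
r & r = 2/3 & 2/3 = 2/3
(p & p) -> (r & r) = 2/3 -> 2/3 = 1
(p | r) | ((p & p) -> (r & r)) = 2/3 | 1 = 1
~(q | q) | ((p | r) | ((p & p) -> (r & r))) = 1/6 | 1 = 1
q -> p = 5/6 -> 2/3 = 5/6
q & (q -> p) = 5/6 & 5/6 = 5/6
p -> r = 2/3 -> 2/3 = 1
p | p = 2/3 | 2/3 = 2/3
q -> (p | p) = 5/6 -> 2/3 = 5/6
(p -> r) | (q -> (p | p)) = 1 | 5/6 = 1
(q & (q -> p)) | ((p -> r) | (q -> (p | p))) = 5/6 | 1 = 1
(~(q | q) | ((p | r) | ((p & p) -> (r & r)))) -> ((q & (q -> p)) | ((p -> r) | (q -> (p | p)))) = 1 -> 1 = 1
~p = ~2/3 = 1/3
~~p = ~1/3 = 2/3
~~~p = ~2/3 = 1/3
~p = ~2/3 = 1/3
~p -> q = 1/3 -> 5/6 = 1
~~~p | (~p -> q) = 1/3 | 1 = 1
q | p = 5/6 | 2/3 = 5/6
(q | p) & r = 5/6 & 2/3 = 2/3
~((q | p) & r) = ~2/3 = 1/3
p -> q = 2/3 -> 5/6 = 1
~(p -> q) = ~1 = 0
~((q | p) & r) & ~(p -> q) = 1/3 & 0 = 0
~(~((q | p) & r) & ~(p -> q)) = ~0 = 1
(~~~p | (~p -> q)) & ~(~((q | p) & r) & ~(p -> q)) = 1 & 1 = 1
((~(q | q) | ((p | r) | ((p & p) -> (r & r)))) -> ((q & (q -> p)) | ((p -> r) | (q -> (p | p))))) & ((~~~p | (~p -> q)) & ~(~((q | p) & r) & ~(p -> q))) = 1 & 1 = 1

1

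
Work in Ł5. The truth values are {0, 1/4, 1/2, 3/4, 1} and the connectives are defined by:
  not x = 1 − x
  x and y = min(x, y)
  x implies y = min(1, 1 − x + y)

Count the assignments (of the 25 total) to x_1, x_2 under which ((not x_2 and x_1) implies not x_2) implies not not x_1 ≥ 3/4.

10

value 1: 5 assignments (counts)
value 3/4: 5 assignments (counts)
value 1/2: 5 assignments
value 1/4: 5 assignments
value 0: 5 assignments
So 10 of the 25 assignments meet the threshold.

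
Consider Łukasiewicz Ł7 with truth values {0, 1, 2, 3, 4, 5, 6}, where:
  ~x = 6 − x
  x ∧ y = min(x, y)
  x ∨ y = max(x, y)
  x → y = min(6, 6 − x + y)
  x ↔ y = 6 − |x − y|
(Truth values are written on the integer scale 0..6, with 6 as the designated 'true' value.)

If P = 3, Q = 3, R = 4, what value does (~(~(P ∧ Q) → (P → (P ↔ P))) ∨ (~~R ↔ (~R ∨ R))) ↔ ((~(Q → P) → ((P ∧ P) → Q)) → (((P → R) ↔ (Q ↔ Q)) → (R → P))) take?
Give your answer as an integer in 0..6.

5

P ∧ Q = 3 ∧ 3 = 3
~(P ∧ Q) = ~3 = 3
P ↔ P = 3 ↔ 3 = 6
P → (P ↔ P) = 3 → 6 = 6
~(P ∧ Q) → (P → (P ↔ P)) = 3 → 6 = 6
~(~(P ∧ Q) → (P → (P ↔ P))) = ~6 = 0
~R = ~4 = 2
~~R = ~2 = 4
~R = ~4 = 2
~R ∨ R = 2 ∨ 4 = 4
~~R ↔ (~R ∨ R) = 4 ↔ 4 = 6
~(~(P ∧ Q) → (P → (P ↔ P))) ∨ (~~R ↔ (~R ∨ R)) = 0 ∨ 6 = 6
Q → P = 3 → 3 = 6
~(Q → P) = ~6 = 0
P ∧ P = 3 ∧ 3 = 3
(P ∧ P) → Q = 3 → 3 = 6
~(Q → P) → ((P ∧ P) → Q) = 0 → 6 = 6
P → R = 3 → 4 = 6
Q ↔ Q = 3 ↔ 3 = 6
(P → R) ↔ (Q ↔ Q) = 6 ↔ 6 = 6
R → P = 4 → 3 = 5
((P → R) ↔ (Q ↔ Q)) → (R → P) = 6 → 5 = 5
(~(Q → P) → ((P ∧ P) → Q)) → (((P → R) ↔ (Q ↔ Q)) → (R → P)) = 6 → 5 = 5
(~(~(P ∧ Q) → (P → (P ↔ P))) ∨ (~~R ↔ (~R ∨ R))) ↔ ((~(Q → P) → ((P ∧ P) → Q)) → (((P → R) ↔ (Q ↔ Q)) → (R → P))) = 6 ↔ 5 = 5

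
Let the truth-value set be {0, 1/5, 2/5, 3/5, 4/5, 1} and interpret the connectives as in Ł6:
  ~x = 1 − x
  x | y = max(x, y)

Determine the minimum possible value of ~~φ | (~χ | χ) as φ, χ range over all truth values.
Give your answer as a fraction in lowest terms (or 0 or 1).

3/5

Take φ = 0, χ = 2/5:
~φ = ~0 = 1
~~φ = ~1 = 0
~χ = ~2/5 = 3/5
~χ | χ = 3/5 | 2/5 = 3/5
~~φ | (~χ | χ) = 0 | 3/5 = 3/5
No assignment yields a value below 3/5, so this is the minimum.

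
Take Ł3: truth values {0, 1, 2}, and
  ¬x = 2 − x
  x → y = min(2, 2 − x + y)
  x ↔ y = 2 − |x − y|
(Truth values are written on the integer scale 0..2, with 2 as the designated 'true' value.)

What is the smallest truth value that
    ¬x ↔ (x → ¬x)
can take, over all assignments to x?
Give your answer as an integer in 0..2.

1

Take x = 1:
¬x = ¬1 = 1
¬x = ¬1 = 1
x → ¬x = 1 → 1 = 2
¬x ↔ (x → ¬x) = 1 ↔ 2 = 1
No assignment yields a value below 1, so this is the minimum.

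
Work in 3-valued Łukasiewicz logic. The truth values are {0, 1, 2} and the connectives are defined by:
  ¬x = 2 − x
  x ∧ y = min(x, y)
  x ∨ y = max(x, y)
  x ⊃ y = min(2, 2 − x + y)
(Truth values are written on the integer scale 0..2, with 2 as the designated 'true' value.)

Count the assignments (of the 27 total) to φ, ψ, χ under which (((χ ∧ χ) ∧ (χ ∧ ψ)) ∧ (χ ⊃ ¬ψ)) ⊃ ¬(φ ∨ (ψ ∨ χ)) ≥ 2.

20

value 2: 20 assignments (counts)
value 1: 7 assignments
So 20 of the 27 assignments meet the threshold.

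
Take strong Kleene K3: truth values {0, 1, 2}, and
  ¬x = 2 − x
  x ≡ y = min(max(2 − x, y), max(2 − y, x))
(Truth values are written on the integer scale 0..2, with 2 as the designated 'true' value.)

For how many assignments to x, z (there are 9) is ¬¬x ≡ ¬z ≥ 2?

2

x = 0, z = 0 ↦ 0  <
x = 0, z = 1 ↦ 1  <
x = 0, z = 2 ↦ 2  ≥
x = 1, z = 0 ↦ 1  <
x = 1, z = 1 ↦ 1  <
x = 1, z = 2 ↦ 1  <
x = 2, z = 0 ↦ 2  ≥
x = 2, z = 1 ↦ 1  <
x = 2, z = 2 ↦ 0  <
So 2 of the 9 assignments meet the threshold.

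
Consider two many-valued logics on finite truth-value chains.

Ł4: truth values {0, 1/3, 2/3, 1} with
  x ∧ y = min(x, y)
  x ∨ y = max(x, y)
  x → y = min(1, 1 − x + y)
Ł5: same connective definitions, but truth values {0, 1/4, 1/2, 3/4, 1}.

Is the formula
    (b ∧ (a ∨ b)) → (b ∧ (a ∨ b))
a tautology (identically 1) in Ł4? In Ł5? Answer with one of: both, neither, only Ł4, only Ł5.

both

In Ł4: every assignment gives 1 — tautology.
In Ł5: every assignment gives 1 — tautology.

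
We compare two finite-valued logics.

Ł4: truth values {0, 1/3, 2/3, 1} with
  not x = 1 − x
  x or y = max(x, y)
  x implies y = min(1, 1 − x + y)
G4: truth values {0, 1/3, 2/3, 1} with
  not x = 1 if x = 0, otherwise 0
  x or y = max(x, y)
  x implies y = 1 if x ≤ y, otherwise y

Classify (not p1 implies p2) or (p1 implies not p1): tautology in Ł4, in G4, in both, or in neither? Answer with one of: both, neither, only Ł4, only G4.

In Ł4: at p1 = 2/3, p2 = 0 the value is 2/3 — not a tautology.
In G4: every assignment gives 1 — tautology.

only G4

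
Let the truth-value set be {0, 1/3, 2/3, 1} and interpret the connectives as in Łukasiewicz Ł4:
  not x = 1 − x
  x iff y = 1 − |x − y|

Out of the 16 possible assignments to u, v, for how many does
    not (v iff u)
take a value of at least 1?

2

u = 0, v = 0 ↦ 0  <
u = 0, v = 1/3 ↦ 1/3  <
u = 0, v = 2/3 ↦ 2/3  <
u = 0, v = 1 ↦ 1  ≥
u = 1/3, v = 0 ↦ 1/3  <
u = 1/3, v = 1/3 ↦ 0  <
u = 1/3, v = 2/3 ↦ 1/3  <
u = 1/3, v = 1 ↦ 2/3  <
u = 2/3, v = 0 ↦ 2/3  <
u = 2/3, v = 1/3 ↦ 1/3  <
u = 2/3, v = 2/3 ↦ 0  <
u = 2/3, v = 1 ↦ 1/3  <
u = 1, v = 0 ↦ 1  ≥
u = 1, v = 1/3 ↦ 2/3  <
u = 1, v = 2/3 ↦ 1/3  <
u = 1, v = 1 ↦ 0  <
So 2 of the 16 assignments meet the threshold.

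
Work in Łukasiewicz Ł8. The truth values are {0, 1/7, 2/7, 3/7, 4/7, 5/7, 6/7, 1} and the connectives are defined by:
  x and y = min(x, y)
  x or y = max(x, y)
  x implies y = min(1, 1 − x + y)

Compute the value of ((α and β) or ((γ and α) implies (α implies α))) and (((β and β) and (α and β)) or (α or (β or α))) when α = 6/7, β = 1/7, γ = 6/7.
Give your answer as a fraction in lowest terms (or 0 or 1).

6/7

α and β = 6/7 and 1/7 = 1/7
γ and α = 6/7 and 6/7 = 6/7
α implies α = 6/7 implies 6/7 = 1
(γ and α) implies (α implies α) = 6/7 implies 1 = 1
(α and β) or ((γ and α) implies (α implies α)) = 1/7 or 1 = 1
β and β = 1/7 and 1/7 = 1/7
α and β = 6/7 and 1/7 = 1/7
(β and β) and (α and β) = 1/7 and 1/7 = 1/7
β or α = 1/7 or 6/7 = 6/7
α or (β or α) = 6/7 or 6/7 = 6/7
((β and β) and (α and β)) or (α or (β or α)) = 1/7 or 6/7 = 6/7
((α and β) or ((γ and α) implies (α implies α))) and (((β and β) and (α and β)) or (α or (β or α))) = 1 and 6/7 = 6/7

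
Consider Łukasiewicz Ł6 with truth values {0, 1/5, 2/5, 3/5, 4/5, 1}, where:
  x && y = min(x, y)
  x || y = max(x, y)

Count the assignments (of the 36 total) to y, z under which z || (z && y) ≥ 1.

value 1: 6 assignments (counts)
value 4/5: 6 assignments
value 3/5: 6 assignments
value 2/5: 6 assignments
value 1/5: 6 assignments
value 0: 6 assignments
So 6 of the 36 assignments meet the threshold.

6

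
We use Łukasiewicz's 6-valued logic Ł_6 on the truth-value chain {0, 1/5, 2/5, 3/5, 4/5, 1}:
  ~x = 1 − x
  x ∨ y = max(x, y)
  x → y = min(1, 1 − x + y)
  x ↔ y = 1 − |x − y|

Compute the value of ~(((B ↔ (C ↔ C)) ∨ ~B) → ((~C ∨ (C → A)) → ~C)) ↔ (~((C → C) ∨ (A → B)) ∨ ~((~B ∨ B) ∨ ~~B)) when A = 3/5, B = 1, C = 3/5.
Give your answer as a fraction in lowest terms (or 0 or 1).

C ↔ C = 3/5 ↔ 3/5 = 1
B ↔ (C ↔ C) = 1 ↔ 1 = 1
~B = ~1 = 0
(B ↔ (C ↔ C)) ∨ ~B = 1 ∨ 0 = 1
~C = ~3/5 = 2/5
C → A = 3/5 → 3/5 = 1
~C ∨ (C → A) = 2/5 ∨ 1 = 1
~C = ~3/5 = 2/5
(~C ∨ (C → A)) → ~C = 1 → 2/5 = 2/5
((B ↔ (C ↔ C)) ∨ ~B) → ((~C ∨ (C → A)) → ~C) = 1 → 2/5 = 2/5
~(((B ↔ (C ↔ C)) ∨ ~B) → ((~C ∨ (C → A)) → ~C)) = ~2/5 = 3/5
C → C = 3/5 → 3/5 = 1
A → B = 3/5 → 1 = 1
(C → C) ∨ (A → B) = 1 ∨ 1 = 1
~((C → C) ∨ (A → B)) = ~1 = 0
~B = ~1 = 0
~B ∨ B = 0 ∨ 1 = 1
~B = ~1 = 0
~~B = ~0 = 1
(~B ∨ B) ∨ ~~B = 1 ∨ 1 = 1
~((~B ∨ B) ∨ ~~B) = ~1 = 0
~((C → C) ∨ (A → B)) ∨ ~((~B ∨ B) ∨ ~~B) = 0 ∨ 0 = 0
~(((B ↔ (C ↔ C)) ∨ ~B) → ((~C ∨ (C → A)) → ~C)) ↔ (~((C → C) ∨ (A → B)) ∨ ~((~B ∨ B) ∨ ~~B)) = 3/5 ↔ 0 = 2/5

2/5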